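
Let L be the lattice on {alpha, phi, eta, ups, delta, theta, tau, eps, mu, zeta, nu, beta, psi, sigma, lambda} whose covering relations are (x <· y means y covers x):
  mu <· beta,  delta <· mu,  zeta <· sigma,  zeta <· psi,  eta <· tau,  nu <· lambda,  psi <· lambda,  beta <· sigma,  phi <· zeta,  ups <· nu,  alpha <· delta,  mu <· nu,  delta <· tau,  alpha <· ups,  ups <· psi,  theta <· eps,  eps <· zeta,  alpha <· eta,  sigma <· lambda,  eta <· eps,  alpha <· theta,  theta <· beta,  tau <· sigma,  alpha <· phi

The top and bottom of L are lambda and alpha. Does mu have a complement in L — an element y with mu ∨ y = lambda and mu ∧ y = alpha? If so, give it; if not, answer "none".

Need y with mu ∨ y = lambda and mu ∧ y = alpha.
Checking each element gives: psi.

psi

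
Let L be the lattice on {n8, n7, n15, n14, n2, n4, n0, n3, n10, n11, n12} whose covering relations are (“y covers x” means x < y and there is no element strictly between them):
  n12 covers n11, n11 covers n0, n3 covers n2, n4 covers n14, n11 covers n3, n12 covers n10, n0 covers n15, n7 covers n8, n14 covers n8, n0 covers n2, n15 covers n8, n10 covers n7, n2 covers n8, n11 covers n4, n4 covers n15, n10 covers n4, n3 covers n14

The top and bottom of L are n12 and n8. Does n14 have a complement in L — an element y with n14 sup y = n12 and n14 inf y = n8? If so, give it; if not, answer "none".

none

For every candidate y, either n14 ∨ y ≠ n12 or n14 ∧ y ≠ n8; no complement exists.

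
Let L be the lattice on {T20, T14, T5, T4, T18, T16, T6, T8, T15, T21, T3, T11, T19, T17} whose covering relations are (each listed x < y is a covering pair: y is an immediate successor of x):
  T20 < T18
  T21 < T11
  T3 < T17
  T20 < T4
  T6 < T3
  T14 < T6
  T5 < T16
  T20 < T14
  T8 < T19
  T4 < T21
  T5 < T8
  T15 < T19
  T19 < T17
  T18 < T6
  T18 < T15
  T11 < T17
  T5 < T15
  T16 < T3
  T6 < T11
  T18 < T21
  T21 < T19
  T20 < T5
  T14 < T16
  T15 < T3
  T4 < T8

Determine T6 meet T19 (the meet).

T18

Common lower bounds of {T6, T19}: T18, T20.
The greatest among these is T18.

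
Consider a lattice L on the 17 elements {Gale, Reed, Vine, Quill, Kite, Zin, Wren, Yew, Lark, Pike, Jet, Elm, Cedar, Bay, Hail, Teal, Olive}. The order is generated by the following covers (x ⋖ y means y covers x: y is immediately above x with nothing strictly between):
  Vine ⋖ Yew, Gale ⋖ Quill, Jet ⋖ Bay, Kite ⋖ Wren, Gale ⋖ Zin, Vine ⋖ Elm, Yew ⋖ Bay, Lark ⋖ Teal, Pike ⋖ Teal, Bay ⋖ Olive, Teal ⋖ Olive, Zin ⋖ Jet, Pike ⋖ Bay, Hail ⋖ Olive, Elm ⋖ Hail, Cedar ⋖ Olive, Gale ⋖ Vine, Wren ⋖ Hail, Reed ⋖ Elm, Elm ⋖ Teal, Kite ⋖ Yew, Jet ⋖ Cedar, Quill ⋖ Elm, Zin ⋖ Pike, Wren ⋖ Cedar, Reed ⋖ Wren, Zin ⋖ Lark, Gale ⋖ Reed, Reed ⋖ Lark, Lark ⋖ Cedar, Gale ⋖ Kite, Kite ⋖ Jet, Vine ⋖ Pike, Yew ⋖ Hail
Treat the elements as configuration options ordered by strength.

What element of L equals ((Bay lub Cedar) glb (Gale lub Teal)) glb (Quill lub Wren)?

Elm

Bay ∨ Cedar = Olive
Gale ∨ Teal = Teal
Olive ∧ Teal = Teal
Quill ∨ Wren = Hail
Teal ∧ Hail = Elm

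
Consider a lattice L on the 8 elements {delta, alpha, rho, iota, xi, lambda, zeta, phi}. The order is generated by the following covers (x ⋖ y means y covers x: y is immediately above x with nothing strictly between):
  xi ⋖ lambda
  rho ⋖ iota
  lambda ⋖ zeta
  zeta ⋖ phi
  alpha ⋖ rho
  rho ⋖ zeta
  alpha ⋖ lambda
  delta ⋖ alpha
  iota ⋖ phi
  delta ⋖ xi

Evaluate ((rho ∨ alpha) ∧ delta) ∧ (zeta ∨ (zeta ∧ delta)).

delta

rho ∨ alpha = rho
rho ∧ delta = delta
zeta ∧ delta = delta
zeta ∨ delta = zeta
delta ∧ zeta = delta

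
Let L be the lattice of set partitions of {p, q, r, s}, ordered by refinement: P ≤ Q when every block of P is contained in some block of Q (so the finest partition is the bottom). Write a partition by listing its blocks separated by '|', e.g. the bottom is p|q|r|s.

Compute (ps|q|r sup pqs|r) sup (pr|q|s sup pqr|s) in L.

ps|q|r ∨ pqs|r = pqs|r
pr|q|s ∨ pqr|s = pqr|s
pqs|r ∨ pqr|s = pqrs

pqrs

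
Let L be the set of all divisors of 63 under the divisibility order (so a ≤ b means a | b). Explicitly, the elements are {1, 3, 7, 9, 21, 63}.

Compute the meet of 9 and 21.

3

In the divisibility order, the meet is the greatest common divisor: gcd(9, 21) = 3.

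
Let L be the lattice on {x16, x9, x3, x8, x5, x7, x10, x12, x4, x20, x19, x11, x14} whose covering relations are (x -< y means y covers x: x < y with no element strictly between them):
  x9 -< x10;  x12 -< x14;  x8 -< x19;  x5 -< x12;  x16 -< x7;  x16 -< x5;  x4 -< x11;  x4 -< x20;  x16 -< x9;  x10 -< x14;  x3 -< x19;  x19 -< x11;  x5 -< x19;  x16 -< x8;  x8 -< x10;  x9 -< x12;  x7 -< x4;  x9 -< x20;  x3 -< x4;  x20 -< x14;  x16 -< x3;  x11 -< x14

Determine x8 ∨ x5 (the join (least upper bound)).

x19

Common upper bounds of {x8, x5}: x11, x14, x19.
The least among these is x19.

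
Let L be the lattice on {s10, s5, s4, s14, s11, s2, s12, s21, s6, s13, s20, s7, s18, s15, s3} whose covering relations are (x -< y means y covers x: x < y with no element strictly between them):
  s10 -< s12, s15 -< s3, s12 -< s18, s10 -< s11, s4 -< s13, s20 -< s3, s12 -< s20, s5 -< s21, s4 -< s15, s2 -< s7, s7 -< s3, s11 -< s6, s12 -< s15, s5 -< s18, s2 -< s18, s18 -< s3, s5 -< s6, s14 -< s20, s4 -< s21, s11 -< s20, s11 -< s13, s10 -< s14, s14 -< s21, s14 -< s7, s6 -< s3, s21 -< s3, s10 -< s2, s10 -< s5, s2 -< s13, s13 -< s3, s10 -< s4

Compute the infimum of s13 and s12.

Common lower bounds of {s13, s12}: s10.
The greatest among these is s10.

s10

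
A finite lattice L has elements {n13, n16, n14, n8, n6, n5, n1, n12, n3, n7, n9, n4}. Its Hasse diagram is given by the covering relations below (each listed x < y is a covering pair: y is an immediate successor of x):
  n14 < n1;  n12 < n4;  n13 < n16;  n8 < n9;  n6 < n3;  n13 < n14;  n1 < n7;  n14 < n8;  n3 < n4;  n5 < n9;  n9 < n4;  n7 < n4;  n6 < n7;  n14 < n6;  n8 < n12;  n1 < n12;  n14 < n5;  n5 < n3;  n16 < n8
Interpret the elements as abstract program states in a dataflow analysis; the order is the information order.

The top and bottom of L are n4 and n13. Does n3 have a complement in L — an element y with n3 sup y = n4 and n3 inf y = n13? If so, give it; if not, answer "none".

n16

Need y with n3 ∨ y = n4 and n3 ∧ y = n13.
Checking each element gives: n16.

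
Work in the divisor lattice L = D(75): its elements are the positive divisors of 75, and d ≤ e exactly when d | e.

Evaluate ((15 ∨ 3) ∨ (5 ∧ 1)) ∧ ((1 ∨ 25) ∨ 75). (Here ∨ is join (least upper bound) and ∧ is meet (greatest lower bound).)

15

15 ∨ 3 = 15
5 ∧ 1 = 1
15 ∨ 1 = 15
1 ∨ 25 = 25
25 ∨ 75 = 75
15 ∧ 75 = 15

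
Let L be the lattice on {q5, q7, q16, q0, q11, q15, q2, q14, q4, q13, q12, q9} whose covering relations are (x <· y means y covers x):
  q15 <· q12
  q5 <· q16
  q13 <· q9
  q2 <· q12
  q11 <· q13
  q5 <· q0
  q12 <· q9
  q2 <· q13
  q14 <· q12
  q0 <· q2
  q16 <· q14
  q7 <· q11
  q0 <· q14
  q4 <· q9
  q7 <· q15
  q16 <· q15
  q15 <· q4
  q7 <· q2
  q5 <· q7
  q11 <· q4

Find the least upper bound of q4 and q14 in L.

q9

Common upper bounds of {q4, q14}: q9.
The least among these is q9.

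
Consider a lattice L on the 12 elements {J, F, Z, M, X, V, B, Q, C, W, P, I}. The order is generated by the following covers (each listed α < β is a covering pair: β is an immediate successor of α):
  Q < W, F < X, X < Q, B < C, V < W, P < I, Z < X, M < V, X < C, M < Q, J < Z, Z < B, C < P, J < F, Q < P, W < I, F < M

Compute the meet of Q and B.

Common lower bounds of {Q, B}: J, Z.
The greatest among these is Z.

Z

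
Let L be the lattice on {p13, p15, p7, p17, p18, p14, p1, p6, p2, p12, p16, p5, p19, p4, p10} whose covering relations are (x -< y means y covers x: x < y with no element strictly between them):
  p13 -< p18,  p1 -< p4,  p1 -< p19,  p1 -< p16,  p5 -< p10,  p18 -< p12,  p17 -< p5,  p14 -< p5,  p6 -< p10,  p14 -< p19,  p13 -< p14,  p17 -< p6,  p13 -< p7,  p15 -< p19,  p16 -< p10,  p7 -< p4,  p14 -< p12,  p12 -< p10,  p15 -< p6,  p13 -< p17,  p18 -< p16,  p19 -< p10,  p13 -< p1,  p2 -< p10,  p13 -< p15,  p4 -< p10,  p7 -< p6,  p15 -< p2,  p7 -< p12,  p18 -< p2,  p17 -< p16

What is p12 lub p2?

Common upper bounds of {p12, p2}: p10.
The least among these is p10.

p10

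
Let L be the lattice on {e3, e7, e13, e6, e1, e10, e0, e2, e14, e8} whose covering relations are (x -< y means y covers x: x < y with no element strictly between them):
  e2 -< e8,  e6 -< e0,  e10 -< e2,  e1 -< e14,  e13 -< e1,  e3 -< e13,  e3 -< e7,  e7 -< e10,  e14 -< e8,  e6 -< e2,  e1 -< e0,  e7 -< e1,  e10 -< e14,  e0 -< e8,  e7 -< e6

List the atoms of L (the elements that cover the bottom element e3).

e13, e7

The atoms are exactly the elements that cover e3: e13, e7.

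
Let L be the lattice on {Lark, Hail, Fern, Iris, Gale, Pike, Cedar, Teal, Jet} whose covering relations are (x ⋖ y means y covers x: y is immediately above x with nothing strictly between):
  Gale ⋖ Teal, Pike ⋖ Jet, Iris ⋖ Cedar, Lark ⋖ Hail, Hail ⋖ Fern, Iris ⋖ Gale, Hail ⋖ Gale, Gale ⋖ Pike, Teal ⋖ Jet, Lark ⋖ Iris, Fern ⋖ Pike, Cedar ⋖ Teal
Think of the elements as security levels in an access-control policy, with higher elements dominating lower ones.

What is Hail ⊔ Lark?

Common upper bounds of {Hail, Lark}: Fern, Gale, Hail, Jet, Pike, Teal.
The least among these is Hail.

Hail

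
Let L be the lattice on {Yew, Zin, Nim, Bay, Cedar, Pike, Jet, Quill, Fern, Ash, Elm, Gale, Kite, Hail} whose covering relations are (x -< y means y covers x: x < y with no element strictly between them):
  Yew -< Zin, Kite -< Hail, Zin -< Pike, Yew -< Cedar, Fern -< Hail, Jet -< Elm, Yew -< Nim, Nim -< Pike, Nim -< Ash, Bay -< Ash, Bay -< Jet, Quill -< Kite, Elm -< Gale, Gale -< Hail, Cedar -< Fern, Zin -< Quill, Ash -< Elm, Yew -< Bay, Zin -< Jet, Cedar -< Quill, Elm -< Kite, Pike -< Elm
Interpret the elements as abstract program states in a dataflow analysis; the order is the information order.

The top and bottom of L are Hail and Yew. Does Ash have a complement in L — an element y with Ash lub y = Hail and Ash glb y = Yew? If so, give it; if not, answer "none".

Fern

Need y with Ash ∨ y = Hail and Ash ∧ y = Yew.
Checking each element gives: Fern.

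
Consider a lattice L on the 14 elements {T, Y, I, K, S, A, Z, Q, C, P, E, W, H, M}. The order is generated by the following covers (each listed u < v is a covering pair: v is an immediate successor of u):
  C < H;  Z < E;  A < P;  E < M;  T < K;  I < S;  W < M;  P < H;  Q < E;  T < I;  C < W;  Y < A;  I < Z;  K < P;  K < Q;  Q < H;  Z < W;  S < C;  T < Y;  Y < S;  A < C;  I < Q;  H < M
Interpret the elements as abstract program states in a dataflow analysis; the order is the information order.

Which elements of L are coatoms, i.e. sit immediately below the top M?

The coatoms are exactly the elements covered by M: E, H, W.

E, H, W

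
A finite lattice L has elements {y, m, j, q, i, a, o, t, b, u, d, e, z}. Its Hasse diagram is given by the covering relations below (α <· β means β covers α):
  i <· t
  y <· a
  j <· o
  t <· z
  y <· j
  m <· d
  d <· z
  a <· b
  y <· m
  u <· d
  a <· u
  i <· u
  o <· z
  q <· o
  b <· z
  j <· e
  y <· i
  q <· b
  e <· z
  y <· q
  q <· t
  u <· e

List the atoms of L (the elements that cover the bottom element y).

The atoms are exactly the elements that cover y: a, i, j, m, q.

a, i, j, m, q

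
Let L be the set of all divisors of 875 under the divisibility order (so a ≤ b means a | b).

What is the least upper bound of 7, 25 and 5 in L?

Common upper bounds of {7, 25, 5}: 175, 875.
The least among these is 175.

175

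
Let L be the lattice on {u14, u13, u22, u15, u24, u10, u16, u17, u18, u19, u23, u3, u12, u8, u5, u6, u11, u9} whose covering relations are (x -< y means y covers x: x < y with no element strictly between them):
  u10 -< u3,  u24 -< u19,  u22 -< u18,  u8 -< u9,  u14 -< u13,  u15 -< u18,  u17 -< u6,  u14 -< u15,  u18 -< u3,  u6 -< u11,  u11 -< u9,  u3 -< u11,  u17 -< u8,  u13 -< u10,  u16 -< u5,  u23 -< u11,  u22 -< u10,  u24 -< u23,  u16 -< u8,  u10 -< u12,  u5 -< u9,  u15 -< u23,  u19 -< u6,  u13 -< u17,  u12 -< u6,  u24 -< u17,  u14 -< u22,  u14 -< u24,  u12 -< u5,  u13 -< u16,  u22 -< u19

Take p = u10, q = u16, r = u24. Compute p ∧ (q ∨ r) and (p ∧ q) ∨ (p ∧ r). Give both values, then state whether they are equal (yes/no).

q ∨ r = u8, so p ∧ (q ∨ r) = u10 ∧ u8 = u13.
p ∧ q = u13 and p ∧ r = u14, so (p ∧ q) ∨ (p ∧ r) = u13 ∨ u14 = u13.
Equal: yes.

u13; u13; yes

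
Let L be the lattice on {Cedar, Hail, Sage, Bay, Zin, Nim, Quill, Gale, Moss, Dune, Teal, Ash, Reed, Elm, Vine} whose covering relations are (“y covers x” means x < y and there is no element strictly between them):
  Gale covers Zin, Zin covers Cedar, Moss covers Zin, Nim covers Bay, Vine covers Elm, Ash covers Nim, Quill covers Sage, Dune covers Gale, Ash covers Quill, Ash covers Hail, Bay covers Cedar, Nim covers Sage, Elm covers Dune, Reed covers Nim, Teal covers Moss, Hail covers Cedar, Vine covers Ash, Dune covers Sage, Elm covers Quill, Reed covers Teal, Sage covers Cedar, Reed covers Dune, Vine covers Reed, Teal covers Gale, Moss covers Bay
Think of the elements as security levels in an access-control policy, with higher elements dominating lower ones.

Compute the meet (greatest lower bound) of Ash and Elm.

Common lower bounds of {Ash, Elm}: Cedar, Quill, Sage.
The greatest among these is Quill.

Quill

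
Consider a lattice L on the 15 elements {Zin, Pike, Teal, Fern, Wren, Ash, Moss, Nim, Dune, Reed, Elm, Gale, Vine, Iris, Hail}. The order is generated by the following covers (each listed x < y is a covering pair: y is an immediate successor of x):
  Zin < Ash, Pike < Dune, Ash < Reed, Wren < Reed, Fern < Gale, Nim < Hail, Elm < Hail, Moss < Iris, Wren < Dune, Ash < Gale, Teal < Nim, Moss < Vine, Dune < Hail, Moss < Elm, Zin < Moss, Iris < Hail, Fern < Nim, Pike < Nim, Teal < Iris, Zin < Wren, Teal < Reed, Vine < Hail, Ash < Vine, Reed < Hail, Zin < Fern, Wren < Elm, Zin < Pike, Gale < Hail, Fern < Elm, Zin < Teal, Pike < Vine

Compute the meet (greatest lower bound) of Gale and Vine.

Ash

Common lower bounds of {Gale, Vine}: Ash, Zin.
The greatest among these is Ash.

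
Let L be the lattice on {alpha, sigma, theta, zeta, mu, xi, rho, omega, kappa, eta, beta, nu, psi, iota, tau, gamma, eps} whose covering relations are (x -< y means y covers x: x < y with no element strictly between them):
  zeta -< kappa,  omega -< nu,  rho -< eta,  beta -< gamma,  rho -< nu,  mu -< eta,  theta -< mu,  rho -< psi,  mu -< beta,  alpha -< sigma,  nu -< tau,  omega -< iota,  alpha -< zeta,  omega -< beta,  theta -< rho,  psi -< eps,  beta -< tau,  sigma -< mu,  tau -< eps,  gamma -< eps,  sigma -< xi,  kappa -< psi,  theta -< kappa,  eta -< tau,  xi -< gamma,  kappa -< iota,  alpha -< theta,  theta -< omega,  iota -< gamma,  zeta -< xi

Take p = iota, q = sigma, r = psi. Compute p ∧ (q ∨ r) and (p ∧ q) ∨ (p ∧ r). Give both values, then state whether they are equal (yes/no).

q ∨ r = eps, so p ∧ (q ∨ r) = iota ∧ eps = iota.
p ∧ q = alpha and p ∧ r = kappa, so (p ∧ q) ∨ (p ∧ r) = alpha ∨ kappa = kappa.
Equal: no.

iota; kappa; no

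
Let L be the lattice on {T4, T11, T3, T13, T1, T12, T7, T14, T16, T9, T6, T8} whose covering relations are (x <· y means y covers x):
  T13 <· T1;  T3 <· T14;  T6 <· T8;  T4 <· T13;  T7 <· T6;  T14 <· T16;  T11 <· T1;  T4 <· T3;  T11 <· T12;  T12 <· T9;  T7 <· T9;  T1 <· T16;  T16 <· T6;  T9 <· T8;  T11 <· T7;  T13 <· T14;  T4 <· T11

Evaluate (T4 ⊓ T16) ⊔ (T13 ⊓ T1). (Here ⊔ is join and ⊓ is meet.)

T13

T4 ∧ T16 = T4
T13 ∧ T1 = T13
T4 ∨ T13 = T13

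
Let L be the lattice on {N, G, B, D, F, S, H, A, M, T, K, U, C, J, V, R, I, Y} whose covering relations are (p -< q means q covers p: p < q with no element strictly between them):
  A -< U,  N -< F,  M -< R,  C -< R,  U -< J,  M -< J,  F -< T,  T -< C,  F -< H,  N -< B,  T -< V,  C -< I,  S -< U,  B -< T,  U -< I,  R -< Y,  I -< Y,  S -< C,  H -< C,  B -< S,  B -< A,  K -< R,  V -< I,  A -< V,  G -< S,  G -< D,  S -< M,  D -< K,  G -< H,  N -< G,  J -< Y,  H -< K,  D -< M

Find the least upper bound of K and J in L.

Y

Common upper bounds of {K, J}: Y.
The least among these is Y.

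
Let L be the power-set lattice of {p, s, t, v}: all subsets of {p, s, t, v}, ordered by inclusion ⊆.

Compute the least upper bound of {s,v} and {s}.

Under ⊆, join is union: {s,v} ∪ {s} = {s,v}.

{s,v}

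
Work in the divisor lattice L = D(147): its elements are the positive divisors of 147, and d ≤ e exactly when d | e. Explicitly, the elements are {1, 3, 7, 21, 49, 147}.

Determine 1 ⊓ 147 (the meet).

In the divisibility order, the meet is the greatest common divisor: gcd(1, 147) = 1.

1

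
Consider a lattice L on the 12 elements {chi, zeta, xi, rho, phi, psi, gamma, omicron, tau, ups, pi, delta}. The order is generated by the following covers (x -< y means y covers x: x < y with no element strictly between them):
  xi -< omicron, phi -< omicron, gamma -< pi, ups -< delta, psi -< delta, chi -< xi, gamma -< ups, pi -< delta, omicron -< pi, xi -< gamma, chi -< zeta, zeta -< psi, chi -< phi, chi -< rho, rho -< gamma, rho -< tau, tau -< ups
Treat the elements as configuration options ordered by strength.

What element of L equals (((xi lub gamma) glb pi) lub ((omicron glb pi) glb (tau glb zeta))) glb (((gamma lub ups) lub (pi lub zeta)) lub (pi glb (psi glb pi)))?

xi ∨ gamma = gamma
gamma ∧ pi = gamma
omicron ∧ pi = omicron
tau ∧ zeta = chi
omicron ∧ chi = chi
gamma ∨ chi = gamma
gamma ∨ ups = ups
pi ∨ zeta = delta
ups ∨ delta = delta
psi ∧ pi = chi
pi ∧ chi = chi
delta ∨ chi = delta
gamma ∧ delta = gamma

gamma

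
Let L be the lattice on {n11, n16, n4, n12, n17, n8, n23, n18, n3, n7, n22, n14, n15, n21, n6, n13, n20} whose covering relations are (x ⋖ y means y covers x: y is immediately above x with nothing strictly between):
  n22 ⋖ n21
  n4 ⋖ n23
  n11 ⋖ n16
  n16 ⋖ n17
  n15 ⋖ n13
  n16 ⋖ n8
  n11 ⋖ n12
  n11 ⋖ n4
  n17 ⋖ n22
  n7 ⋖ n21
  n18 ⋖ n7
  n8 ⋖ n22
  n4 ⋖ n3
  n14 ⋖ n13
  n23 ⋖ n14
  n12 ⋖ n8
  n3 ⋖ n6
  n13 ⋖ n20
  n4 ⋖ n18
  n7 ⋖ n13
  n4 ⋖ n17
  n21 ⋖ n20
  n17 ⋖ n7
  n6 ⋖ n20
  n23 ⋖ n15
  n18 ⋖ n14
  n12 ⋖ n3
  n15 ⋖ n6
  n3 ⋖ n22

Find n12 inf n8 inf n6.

n12

Common lower bounds of {n12, n8, n6}: n11, n12.
The greatest among these is n12.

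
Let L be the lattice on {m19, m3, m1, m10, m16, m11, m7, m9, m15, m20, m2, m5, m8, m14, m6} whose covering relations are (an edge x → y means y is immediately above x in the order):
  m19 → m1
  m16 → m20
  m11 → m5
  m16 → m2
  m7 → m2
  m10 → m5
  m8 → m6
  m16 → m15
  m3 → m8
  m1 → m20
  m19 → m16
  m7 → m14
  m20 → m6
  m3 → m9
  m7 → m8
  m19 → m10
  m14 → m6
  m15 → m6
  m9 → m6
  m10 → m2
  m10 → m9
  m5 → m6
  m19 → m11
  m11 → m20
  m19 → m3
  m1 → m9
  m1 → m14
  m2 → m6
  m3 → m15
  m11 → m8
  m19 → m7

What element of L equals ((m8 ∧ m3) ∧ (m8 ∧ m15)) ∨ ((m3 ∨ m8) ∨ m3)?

m8 ∧ m3 = m3
m8 ∧ m15 = m3
m3 ∧ m3 = m3
m3 ∨ m8 = m8
m8 ∨ m3 = m8
m3 ∨ m8 = m8

m8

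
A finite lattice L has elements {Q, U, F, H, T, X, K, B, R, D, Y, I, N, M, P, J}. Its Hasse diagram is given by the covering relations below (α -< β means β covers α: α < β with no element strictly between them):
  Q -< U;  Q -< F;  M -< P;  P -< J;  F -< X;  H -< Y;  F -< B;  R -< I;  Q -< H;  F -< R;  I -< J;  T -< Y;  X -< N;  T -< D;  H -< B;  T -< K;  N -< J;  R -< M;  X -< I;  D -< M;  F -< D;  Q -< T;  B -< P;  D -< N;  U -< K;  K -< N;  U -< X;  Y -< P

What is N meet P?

D

Common lower bounds of {N, P}: D, F, Q, T.
The greatest among these is D.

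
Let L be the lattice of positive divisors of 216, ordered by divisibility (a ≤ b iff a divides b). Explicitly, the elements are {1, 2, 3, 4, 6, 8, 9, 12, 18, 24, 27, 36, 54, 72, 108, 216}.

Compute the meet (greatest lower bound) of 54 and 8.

2

Common lower bounds of {54, 8}: 1, 2.
The greatest among these is 2.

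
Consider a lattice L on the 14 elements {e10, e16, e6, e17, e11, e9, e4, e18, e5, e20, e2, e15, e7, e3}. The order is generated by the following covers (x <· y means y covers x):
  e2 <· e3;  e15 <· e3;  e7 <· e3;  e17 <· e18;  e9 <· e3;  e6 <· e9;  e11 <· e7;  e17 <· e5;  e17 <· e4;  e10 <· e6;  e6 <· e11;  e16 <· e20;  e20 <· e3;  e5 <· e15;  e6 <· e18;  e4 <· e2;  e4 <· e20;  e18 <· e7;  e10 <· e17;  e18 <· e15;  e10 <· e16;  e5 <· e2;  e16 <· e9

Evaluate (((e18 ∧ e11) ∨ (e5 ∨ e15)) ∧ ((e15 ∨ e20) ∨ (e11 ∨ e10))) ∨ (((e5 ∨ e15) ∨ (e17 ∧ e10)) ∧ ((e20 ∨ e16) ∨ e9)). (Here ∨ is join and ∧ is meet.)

e15

e18 ∧ e11 = e6
e5 ∨ e15 = e15
e6 ∨ e15 = e15
e15 ∨ e20 = e3
e11 ∨ e10 = e11
e3 ∨ e11 = e3
e15 ∧ e3 = e15
e5 ∨ e15 = e15
e17 ∧ e10 = e10
e15 ∨ e10 = e15
e20 ∨ e16 = e20
e20 ∨ e9 = e3
e15 ∧ e3 = e15
e15 ∨ e15 = e15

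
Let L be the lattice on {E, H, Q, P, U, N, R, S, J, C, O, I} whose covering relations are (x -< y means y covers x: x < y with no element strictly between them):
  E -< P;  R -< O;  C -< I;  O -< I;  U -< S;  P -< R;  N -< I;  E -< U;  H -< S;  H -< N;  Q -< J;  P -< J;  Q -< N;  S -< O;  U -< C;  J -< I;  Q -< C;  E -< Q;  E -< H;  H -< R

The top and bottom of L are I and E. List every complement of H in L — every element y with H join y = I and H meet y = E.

Need y with H ∨ y = I and H ∧ y = E.
Checking each element gives: C, J.

C, J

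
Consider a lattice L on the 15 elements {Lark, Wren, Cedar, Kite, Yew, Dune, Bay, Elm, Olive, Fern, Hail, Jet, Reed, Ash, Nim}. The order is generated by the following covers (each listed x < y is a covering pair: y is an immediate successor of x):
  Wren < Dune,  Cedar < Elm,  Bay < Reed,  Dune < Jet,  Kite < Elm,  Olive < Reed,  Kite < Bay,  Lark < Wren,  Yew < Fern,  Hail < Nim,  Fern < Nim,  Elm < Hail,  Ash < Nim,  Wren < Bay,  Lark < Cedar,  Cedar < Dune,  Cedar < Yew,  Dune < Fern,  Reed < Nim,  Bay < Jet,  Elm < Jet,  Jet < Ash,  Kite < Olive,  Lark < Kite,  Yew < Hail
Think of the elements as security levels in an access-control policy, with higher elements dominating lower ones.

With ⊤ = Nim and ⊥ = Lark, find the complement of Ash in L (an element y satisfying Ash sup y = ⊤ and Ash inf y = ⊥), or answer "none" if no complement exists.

For every candidate y, either Ash ∨ y ≠ Nim or Ash ∧ y ≠ Lark; no complement exists.

none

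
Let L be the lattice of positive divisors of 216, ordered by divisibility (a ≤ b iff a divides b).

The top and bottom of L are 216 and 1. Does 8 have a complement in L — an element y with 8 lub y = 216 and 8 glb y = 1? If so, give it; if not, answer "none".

27

Need y with 8 ∨ y = 216 and 8 ∧ y = 1.
Checking each element gives: 27.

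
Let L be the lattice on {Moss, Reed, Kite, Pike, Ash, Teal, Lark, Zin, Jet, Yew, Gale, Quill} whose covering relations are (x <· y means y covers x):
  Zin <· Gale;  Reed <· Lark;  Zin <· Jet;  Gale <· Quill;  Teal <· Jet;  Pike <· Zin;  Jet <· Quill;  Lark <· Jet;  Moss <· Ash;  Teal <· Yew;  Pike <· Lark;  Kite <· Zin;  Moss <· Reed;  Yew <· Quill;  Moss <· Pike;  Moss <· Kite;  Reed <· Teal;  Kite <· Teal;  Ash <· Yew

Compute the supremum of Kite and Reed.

Common upper bounds of {Kite, Reed}: Jet, Quill, Teal, Yew.
The least among these is Teal.

Teal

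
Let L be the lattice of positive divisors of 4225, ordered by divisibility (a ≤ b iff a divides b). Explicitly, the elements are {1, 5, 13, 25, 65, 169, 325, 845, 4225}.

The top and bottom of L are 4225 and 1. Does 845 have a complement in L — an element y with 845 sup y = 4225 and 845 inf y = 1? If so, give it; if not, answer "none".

none

For every candidate y, either 845 ∨ y ≠ 4225 or 845 ∧ y ≠ 1; no complement exists.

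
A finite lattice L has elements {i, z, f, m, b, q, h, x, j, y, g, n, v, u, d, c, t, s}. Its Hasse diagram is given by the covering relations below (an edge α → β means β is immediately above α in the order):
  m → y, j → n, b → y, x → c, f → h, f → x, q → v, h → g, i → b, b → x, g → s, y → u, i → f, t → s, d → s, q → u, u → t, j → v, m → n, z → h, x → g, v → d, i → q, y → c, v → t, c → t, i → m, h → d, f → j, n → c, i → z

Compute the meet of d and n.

Common lower bounds of {d, n}: f, i, j.
The greatest among these is j.

j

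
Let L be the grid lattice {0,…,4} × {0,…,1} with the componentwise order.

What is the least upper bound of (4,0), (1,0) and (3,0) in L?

(4,0)

In a product of chains, the join is componentwise max, giving (4,0).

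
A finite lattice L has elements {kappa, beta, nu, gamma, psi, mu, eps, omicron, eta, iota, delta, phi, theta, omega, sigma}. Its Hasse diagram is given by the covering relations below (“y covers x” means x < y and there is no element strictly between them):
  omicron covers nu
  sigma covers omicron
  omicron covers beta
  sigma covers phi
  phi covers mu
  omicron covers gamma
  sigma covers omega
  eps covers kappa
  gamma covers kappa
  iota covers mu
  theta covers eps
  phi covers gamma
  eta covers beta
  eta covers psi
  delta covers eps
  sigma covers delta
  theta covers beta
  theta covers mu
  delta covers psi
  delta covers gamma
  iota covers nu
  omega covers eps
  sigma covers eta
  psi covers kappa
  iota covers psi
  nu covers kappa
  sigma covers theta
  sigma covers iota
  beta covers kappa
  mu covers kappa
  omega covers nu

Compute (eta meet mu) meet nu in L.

eta ∧ mu = kappa
kappa ∧ nu = kappa

kappa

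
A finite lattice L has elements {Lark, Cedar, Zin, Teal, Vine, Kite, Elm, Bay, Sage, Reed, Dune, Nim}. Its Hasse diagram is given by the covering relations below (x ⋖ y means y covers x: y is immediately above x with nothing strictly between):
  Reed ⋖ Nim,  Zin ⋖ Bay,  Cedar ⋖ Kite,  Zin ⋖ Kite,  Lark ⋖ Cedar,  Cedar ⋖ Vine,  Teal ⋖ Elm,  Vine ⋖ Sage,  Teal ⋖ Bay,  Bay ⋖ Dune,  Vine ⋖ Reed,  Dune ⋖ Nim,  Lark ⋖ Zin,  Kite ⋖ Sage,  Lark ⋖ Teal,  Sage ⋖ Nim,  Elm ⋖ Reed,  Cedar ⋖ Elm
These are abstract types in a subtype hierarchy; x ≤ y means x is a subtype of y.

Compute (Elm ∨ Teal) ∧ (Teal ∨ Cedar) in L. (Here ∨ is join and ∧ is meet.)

Elm

Elm ∨ Teal = Elm
Teal ∨ Cedar = Elm
Elm ∧ Elm = Elm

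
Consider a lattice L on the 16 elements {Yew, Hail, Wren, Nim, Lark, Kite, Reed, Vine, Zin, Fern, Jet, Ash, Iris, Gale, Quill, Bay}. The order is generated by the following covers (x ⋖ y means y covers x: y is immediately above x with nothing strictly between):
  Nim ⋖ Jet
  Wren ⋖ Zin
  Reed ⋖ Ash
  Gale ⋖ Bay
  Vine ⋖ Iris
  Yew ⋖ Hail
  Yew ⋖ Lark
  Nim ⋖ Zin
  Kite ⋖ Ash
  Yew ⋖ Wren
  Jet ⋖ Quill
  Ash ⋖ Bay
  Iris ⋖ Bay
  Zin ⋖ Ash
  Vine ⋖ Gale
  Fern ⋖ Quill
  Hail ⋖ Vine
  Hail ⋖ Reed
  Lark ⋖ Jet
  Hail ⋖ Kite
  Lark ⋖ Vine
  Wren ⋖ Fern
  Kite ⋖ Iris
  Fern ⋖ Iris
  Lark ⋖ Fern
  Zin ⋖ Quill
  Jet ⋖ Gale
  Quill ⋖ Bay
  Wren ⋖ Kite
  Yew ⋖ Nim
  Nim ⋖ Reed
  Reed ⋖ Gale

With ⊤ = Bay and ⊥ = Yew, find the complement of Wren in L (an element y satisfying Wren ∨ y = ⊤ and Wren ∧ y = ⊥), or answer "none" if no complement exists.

Gale

Need y with Wren ∨ y = Bay and Wren ∧ y = Yew.
Checking each element gives: Gale.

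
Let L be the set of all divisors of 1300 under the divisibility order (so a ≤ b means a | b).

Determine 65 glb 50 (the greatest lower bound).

In the divisibility order, the meet is the greatest common divisor: gcd(65, 50) = 5.

5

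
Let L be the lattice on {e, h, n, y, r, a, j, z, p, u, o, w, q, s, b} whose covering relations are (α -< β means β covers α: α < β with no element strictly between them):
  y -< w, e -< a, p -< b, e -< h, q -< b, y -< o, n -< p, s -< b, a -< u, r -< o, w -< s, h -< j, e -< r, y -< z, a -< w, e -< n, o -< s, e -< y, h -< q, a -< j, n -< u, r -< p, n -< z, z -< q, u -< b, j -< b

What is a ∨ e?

a

Common upper bounds of {a, e}: a, b, j, s, u, w.
The least among these is a.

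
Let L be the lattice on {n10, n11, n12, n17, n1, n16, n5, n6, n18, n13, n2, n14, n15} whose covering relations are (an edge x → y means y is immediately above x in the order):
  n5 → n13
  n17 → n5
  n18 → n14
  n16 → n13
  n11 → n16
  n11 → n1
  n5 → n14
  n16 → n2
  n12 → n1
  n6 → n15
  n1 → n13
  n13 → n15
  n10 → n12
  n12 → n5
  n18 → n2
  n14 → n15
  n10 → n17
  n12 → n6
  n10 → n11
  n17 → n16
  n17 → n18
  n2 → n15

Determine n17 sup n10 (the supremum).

n17

Common upper bounds of {n17, n10}: n13, n14, n15, n16, n17, n18, n2, n5.
The least among these is n17.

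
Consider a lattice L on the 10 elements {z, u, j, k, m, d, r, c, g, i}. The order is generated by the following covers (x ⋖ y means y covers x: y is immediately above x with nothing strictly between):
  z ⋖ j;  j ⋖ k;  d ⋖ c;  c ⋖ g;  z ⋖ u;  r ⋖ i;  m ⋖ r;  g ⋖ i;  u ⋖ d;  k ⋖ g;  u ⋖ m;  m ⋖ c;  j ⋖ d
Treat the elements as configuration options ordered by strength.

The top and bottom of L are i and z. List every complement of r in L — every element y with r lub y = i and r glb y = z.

j, k

Need y with r ∨ y = i and r ∧ y = z.
Checking each element gives: j, k.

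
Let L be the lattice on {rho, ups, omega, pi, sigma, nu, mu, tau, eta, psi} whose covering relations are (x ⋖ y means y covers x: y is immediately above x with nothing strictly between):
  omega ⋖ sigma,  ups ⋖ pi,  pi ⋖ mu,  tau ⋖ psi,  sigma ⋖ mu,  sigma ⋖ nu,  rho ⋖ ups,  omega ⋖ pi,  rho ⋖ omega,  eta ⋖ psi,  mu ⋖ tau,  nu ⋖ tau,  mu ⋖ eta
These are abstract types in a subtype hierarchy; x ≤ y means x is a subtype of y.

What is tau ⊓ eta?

mu

Common lower bounds of {tau, eta}: mu, omega, pi, rho, sigma, ups.
The greatest among these is mu.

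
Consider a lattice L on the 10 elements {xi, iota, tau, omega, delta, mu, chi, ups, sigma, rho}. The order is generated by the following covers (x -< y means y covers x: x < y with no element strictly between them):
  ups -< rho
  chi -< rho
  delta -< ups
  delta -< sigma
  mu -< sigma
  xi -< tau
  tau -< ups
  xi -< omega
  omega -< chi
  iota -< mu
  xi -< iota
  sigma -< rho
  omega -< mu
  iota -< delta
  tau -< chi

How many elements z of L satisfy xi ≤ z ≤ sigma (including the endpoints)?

6

The interval [xi, sigma] = {delta, iota, mu, omega, sigma, xi}, which has 6 elements.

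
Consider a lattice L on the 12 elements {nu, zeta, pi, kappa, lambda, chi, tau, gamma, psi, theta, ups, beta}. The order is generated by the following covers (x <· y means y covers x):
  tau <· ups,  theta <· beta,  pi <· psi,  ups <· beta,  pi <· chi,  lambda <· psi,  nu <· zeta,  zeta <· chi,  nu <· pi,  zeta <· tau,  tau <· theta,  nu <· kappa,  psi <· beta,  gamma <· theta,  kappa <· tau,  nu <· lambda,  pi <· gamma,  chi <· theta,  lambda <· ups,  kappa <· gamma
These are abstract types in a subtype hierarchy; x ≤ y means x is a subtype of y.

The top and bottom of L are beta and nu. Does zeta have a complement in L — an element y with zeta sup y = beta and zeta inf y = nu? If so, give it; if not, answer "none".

psi

Need y with zeta ∨ y = beta and zeta ∧ y = nu.
Checking each element gives: psi.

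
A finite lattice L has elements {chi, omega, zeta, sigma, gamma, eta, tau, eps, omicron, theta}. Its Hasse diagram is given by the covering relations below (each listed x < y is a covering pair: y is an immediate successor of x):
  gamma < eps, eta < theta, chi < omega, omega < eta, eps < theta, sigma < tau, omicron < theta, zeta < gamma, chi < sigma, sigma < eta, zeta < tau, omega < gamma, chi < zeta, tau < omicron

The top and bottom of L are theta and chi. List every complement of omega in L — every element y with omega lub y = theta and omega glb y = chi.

Need y with omega ∨ y = theta and omega ∧ y = chi.
Checking each element gives: omicron, tau.

omicron, tau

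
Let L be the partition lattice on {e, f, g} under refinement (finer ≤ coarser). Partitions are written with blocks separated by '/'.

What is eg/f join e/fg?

The join of eg/f and e/fg merges any blocks that overlap across the partitions, giving efg.

efg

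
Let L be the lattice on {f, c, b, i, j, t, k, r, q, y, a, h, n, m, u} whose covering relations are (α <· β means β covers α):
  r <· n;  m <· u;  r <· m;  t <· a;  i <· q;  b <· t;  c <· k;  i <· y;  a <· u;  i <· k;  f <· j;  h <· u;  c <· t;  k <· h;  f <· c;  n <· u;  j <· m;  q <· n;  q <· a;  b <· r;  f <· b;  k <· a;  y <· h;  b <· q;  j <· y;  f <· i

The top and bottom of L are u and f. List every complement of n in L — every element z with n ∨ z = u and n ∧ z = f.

c, j

Need z with n ∨ z = u and n ∧ z = f.
Checking each element gives: c, j.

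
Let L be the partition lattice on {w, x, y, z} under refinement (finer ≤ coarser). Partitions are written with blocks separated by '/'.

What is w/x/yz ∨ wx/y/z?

wx/yz

The join of w/x/yz and wx/y/z merges any blocks that overlap across the partitions, giving wx/yz.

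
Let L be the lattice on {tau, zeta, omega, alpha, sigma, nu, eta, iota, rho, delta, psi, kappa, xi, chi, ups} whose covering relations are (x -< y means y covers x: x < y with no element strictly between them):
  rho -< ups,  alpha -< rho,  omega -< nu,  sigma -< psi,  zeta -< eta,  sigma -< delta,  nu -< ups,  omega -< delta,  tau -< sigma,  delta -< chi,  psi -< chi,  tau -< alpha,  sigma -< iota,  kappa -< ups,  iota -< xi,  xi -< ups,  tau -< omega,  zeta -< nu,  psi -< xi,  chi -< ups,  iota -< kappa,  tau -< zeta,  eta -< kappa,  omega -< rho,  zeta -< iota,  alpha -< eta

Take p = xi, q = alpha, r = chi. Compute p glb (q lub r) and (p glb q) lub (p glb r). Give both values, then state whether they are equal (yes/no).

q lub r = ups, so p glb (q lub r) = xi glb ups = xi.
p glb q = tau and p glb r = psi, so (p glb q) lub (p glb r) = tau lub psi = psi.
Equal: no.

xi; psi; no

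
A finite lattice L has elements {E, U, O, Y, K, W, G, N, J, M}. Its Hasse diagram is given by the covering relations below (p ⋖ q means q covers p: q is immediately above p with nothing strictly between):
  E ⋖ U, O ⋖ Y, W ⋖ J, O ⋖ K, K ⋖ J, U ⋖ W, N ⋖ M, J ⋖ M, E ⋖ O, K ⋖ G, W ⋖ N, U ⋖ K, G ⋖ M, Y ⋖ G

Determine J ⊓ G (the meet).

Common lower bounds of {J, G}: E, K, O, U.
The greatest among these is K.

K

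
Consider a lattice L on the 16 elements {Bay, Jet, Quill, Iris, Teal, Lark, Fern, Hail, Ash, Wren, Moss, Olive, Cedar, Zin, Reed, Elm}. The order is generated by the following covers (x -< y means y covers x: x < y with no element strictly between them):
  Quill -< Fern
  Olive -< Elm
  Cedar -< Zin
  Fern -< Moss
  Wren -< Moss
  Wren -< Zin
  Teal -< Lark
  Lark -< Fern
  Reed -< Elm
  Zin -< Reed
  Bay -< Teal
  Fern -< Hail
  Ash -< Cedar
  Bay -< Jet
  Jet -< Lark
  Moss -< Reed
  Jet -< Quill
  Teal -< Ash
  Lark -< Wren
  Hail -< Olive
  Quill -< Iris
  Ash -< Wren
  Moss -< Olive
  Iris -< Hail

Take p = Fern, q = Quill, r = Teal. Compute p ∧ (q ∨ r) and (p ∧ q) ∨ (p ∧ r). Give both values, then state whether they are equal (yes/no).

Fern; Fern; yes

q ∨ r = Fern, so p ∧ (q ∨ r) = Fern ∧ Fern = Fern.
p ∧ q = Quill and p ∧ r = Teal, so (p ∧ q) ∨ (p ∧ r) = Quill ∨ Teal = Fern.
Equal: yes.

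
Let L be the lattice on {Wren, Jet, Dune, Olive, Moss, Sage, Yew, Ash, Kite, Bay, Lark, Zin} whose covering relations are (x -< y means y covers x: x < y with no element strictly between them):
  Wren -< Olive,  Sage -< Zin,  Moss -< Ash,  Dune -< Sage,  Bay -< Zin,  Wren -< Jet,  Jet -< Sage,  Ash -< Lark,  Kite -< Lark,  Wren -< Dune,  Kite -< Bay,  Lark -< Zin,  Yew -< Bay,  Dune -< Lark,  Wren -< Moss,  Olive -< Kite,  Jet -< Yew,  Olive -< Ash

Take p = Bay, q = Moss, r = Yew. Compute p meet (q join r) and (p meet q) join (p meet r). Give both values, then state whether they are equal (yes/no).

Bay; Yew; no

q join r = Zin, so p meet (q join r) = Bay meet Zin = Bay.
p meet q = Wren and p meet r = Yew, so (p meet q) join (p meet r) = Wren join Yew = Yew.
Equal: no.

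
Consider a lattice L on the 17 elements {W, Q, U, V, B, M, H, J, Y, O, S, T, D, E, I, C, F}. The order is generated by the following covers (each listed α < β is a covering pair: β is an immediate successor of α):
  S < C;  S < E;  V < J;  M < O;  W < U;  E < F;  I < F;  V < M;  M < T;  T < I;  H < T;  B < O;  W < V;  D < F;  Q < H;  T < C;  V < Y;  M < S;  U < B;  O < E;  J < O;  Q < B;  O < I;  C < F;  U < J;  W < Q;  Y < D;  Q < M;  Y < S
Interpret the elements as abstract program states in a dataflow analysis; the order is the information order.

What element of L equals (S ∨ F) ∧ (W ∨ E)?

S ∨ F = F
W ∨ E = E
F ∧ E = E

E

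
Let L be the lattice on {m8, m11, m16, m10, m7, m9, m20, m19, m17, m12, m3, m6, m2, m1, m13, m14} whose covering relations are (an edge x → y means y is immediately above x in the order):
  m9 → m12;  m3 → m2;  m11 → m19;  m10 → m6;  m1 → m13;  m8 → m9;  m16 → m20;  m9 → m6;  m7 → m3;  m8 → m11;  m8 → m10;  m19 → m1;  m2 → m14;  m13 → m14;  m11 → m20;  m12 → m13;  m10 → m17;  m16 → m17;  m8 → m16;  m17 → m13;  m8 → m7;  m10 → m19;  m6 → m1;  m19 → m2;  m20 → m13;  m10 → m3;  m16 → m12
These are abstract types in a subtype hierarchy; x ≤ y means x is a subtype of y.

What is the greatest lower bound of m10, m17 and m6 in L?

Common lower bounds of {m10, m17, m6}: m10, m8.
The greatest among these is m10.

m10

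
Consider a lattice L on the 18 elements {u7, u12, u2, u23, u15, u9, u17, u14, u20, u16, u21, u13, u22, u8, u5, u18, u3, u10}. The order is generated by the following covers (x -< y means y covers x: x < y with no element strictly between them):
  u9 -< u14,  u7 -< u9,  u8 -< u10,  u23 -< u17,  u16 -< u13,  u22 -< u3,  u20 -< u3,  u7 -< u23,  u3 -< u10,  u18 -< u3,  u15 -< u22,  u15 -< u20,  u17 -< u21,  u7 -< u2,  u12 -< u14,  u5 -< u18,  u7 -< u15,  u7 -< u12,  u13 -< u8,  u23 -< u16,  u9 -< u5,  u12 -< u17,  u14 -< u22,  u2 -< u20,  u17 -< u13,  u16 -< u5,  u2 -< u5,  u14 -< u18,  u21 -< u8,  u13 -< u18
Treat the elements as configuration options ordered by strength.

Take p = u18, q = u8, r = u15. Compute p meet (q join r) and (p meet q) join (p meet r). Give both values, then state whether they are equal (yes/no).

u18; u13; no

q join r = u10, so p meet (q join r) = u18 meet u10 = u18.
p meet q = u13 and p meet r = u7, so (p meet q) join (p meet r) = u13 join u7 = u13.
Equal: no.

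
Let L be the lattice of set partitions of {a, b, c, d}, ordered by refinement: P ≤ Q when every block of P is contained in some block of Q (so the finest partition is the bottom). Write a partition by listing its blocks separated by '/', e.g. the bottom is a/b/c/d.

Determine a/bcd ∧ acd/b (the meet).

a/b/cd

Common lower bounds of {a/bcd, acd/b}: a/b/c/d, a/b/cd.
The greatest among these is a/b/cd.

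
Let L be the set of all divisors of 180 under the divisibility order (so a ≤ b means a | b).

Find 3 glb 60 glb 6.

In the divisibility order, the meet is the greatest common divisor: gcd(3, 60, 6) = 3.

3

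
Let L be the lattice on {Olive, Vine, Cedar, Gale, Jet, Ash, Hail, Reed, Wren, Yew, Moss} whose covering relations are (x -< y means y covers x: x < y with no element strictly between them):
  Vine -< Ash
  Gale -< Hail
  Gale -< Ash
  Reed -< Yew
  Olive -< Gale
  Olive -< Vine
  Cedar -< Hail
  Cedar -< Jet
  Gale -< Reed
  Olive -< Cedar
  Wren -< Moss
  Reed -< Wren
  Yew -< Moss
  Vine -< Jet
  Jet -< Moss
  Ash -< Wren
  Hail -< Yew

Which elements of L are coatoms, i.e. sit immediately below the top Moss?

Jet, Wren, Yew

The coatoms are exactly the elements covered by Moss: Jet, Wren, Yew.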